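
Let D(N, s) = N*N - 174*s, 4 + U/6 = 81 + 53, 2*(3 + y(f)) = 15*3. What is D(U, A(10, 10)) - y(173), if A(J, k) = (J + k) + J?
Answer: 1206321/2 ≈ 6.0316e+5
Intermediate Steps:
y(f) = 39/2 (y(f) = -3 + (15*3)/2 = -3 + (½)*45 = -3 + 45/2 = 39/2)
A(J, k) = k + 2*J
U = 780 (U = -24 + 6*(81 + 53) = -24 + 6*134 = -24 + 804 = 780)
D(N, s) = N² - 174*s
D(U, A(10, 10)) - y(173) = (780² - 174*(10 + 2*10)) - 1*39/2 = (608400 - 174*(10 + 20)) - 39/2 = (608400 - 174*30) - 39/2 = (608400 - 5220) - 39/2 = 603180 - 39/2 = 1206321/2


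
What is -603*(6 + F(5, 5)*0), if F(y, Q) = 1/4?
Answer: -3618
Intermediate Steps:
F(y, Q) = ¼
-603*(6 + F(5, 5)*0) = -603*(6 + (¼)*0) = -603*(6 + 0) = -603*6 = -3618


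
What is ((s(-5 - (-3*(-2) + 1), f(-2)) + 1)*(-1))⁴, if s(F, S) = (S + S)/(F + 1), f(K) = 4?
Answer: 81/14641 ≈ 0.0055324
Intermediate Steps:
s(F, S) = 2*S/(1 + F) (s(F, S) = (2*S)/(1 + F) = 2*S/(1 + F))
((s(-5 - (-3*(-2) + 1), f(-2)) + 1)*(-1))⁴ = ((2*4/(1 + (-5 - (-3*(-2) + 1))) + 1)*(-1))⁴ = ((2*4/(1 + (-5 - (6 + 1))) + 1)*(-1))⁴ = ((2*4/(1 + (-5 - 1*7)) + 1)*(-1))⁴ = ((2*4/(1 + (-5 - 7)) + 1)*(-1))⁴ = ((2*4/(1 - 12) + 1)*(-1))⁴ = ((2*4/(-11) + 1)*(-1))⁴ = ((2*4*(-1/11) + 1)*(-1))⁴ = ((-8/11 + 1)*(-1))⁴ = ((3/11)*(-1))⁴ = (-3/11)⁴ = 81/14641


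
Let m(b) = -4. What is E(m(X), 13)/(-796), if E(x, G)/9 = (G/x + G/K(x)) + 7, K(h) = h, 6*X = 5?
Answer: -9/1592 ≈ -0.0056533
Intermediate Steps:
X = 5/6 (X = (1/6)*5 = 5/6 ≈ 0.83333)
E(x, G) = 63 + 18*G/x (E(x, G) = 9*((G/x + G/x) + 7) = 9*(2*G/x + 7) = 9*(7 + 2*G/x) = 63 + 18*G/x)
E(m(X), 13)/(-796) = (63 + 18*13/(-4))/(-796) = (63 + 18*13*(-1/4))*(-1/796) = (63 - 117/2)*(-1/796) = (9/2)*(-1/796) = -9/1592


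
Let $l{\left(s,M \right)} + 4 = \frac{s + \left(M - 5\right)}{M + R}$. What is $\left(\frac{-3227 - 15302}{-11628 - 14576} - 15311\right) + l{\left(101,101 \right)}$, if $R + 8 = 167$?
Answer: $- \frac{6520732992}{425815} \approx -15314.0$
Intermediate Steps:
$R = 159$ ($R = -8 + 167 = 159$)
$l{\left(s,M \right)} = -4 + \frac{-5 + M + s}{159 + M}$ ($l{\left(s,M \right)} = -4 + \frac{s + \left(M - 5\right)}{M + 159} = -4 + \frac{s + \left(-5 + M\right)}{159 + M} = -4 + \frac{-5 + M + s}{159 + M}$)
$\left(\frac{-3227 - 15302}{-11628 - 14576} - 15311\right) + l{\left(101,101 \right)} = \left(\frac{-3227 - 15302}{-11628 - 14576} - 15311\right) + \frac{-641 + 101 - 303}{159 + 101} = \left(- \frac{18529}{-26204} - 15311\right) + \frac{-641 + 101 - 303}{260} = \left(\left(-18529\right) \left(- \frac{1}{26204}\right) - 15311\right) + \frac{1}{260} \left(-843\right) = \left(\frac{18529}{26204} - 15311\right) - \frac{843}{260} = - \frac{401190915}{26204} - \frac{843}{260} = - \frac{6520732992}{425815}$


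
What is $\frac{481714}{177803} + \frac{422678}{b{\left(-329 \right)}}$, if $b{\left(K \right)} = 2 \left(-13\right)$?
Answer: $- \frac{37570445935}{2311439} \approx -16254.0$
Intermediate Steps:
$b{\left(K \right)} = -26$
$\frac{481714}{177803} + \frac{422678}{b{\left(-329 \right)}} = \frac{481714}{177803} + \frac{422678}{-26} = 481714 \cdot \frac{1}{177803} + 422678 \left(- \frac{1}{26}\right) = \frac{481714}{177803} - \frac{211339}{13} = - \frac{37570445935}{2311439}$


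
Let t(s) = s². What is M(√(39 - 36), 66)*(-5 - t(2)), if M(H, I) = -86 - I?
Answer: 1368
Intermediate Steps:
M(√(39 - 36), 66)*(-5 - t(2)) = (-86 - 1*66)*(-5 - 1*2²) = (-86 - 66)*(-5 - 1*4) = -152*(-5 - 4) = -152*(-9) = 1368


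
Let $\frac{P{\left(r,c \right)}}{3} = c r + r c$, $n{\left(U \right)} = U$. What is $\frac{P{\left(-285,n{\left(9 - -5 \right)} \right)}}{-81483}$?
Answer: $\frac{7980}{27161} \approx 0.2938$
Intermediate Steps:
$P{\left(r,c \right)} = 6 c r$ ($P{\left(r,c \right)} = 3 \left(c r + r c\right) = 3 \left(c r + c r\right) = 3 \cdot 2 c r = 6 c r$)
$\frac{P{\left(-285,n{\left(9 - -5 \right)} \right)}}{-81483} = \frac{6 \left(9 - -5\right) \left(-285\right)}{-81483} = 6 \left(9 + 5\right) \left(-285\right) \left(- \frac{1}{81483}\right) = 6 \cdot 14 \left(-285\right) \left(- \frac{1}{81483}\right) = \left(-23940\right) \left(- \frac{1}{81483}\right) = \frac{7980}{27161}$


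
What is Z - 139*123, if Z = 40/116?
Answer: -495803/29 ≈ -17097.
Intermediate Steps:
Z = 10/29 (Z = 40*(1/116) = 10/29 ≈ 0.34483)
Z - 139*123 = 10/29 - 139*123 = 10/29 - 17097 = -495803/29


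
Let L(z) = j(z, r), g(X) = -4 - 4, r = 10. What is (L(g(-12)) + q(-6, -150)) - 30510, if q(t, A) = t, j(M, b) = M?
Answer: -30524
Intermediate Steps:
g(X) = -8
L(z) = z
(L(g(-12)) + q(-6, -150)) - 30510 = (-8 - 6) - 30510 = -14 - 30510 = -30524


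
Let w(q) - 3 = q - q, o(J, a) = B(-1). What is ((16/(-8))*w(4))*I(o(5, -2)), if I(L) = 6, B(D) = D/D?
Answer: -36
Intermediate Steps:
B(D) = 1
o(J, a) = 1
w(q) = 3 (w(q) = 3 + (q - q) = 3 + 0 = 3)
((16/(-8))*w(4))*I(o(5, -2)) = ((16/(-8))*3)*6 = ((16*(-1/8))*3)*6 = -2*3*6 = -6*6 = -36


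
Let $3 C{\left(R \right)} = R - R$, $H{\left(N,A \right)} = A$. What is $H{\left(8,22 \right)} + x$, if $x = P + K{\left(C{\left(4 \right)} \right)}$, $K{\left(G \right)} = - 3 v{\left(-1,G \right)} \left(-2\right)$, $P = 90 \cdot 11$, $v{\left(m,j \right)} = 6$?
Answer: $1048$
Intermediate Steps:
$P = 990$
$C{\left(R \right)} = 0$ ($C{\left(R \right)} = \frac{R - R}{3} = \frac{1}{3} \cdot 0 = 0$)
$K{\left(G \right)} = 36$ ($K{\left(G \right)} = \left(-3\right) 6 \left(-2\right) = \left(-18\right) \left(-2\right) = 36$)
$x = 1026$ ($x = 990 + 36 = 1026$)
$H{\left(8,22 \right)} + x = 22 + 1026 = 1048$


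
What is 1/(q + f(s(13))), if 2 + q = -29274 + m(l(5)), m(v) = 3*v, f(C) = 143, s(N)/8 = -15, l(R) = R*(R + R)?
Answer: -1/28983 ≈ -3.4503e-5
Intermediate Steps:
l(R) = 2*R² (l(R) = R*(2*R) = 2*R²)
s(N) = -120 (s(N) = 8*(-15) = -120)
q = -29126 (q = -2 + (-29274 + 3*(2*5²)) = -2 + (-29274 + 3*(2*25)) = -2 + (-29274 + 3*50) = -2 + (-29274 + 150) = -2 - 29124 = -29126)
1/(q + f(s(13))) = 1/(-29126 + 143) = 1/(-28983) = -1/28983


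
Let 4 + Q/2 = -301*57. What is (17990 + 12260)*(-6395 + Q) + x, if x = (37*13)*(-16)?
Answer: -1231696946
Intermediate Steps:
Q = -34322 (Q = -8 + 2*(-301*57) = -8 + 2*(-17157) = -8 - 34314 = -34322)
x = -7696 (x = 481*(-16) = -7696)
(17990 + 12260)*(-6395 + Q) + x = (17990 + 12260)*(-6395 - 34322) - 7696 = 30250*(-40717) - 7696 = -1231689250 - 7696 = -1231696946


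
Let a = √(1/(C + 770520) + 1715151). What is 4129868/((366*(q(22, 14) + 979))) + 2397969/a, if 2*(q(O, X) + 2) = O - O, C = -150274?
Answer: 2064934/178791 + 26377659*√5453118494675522/1063815547147 ≈ 1842.6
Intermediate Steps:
q(O, X) = -2 (q(O, X) = -2 + (O - O)/2 = -2 + (½)*0 = -2 + 0 = -2)
a = √5453118494675522/56386 (a = √(1/(-150274 + 770520) + 1715151) = √(1/620246 + 1715151) = √(1063815547147/620246) = √5453118494675522/56386 ≈ 1309.6)
4129868/((366*(q(22, 14) + 979))) + 2397969/a = 4129868/((366*(-2 + 979))) + 2397969/((√5453118494675522/56386)) = 4129868/((366*977)) + 2397969*(11*√5453118494675522/1063815547147) = 4129868/357582 + 26377659*√5453118494675522/1063815547147 = 4129868*(1/357582) + 26377659*√5453118494675522/1063815547147 = 2064934/178791 + 26377659*√5453118494675522/1063815547147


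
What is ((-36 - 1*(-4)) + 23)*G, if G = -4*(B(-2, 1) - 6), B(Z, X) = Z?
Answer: -288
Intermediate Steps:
G = 32 (G = -4*(-2 - 6) = -4*(-8) = 32)
((-36 - 1*(-4)) + 23)*G = ((-36 - 1*(-4)) + 23)*32 = ((-36 + 4) + 23)*32 = (-32 + 23)*32 = -9*32 = -288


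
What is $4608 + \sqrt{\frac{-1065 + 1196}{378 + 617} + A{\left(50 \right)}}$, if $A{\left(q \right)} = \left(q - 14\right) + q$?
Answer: $4608 + \frac{7 \sqrt{1740255}}{995} \approx 4617.3$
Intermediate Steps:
$A{\left(q \right)} = -14 + 2 q$ ($A{\left(q \right)} = \left(-14 + q\right) + q = -14 + 2 q$)
$4608 + \sqrt{\frac{-1065 + 1196}{378 + 617} + A{\left(50 \right)}} = 4608 + \sqrt{\frac{-1065 + 1196}{378 + 617} + \left(-14 + 2 \cdot 50\right)} = 4608 + \sqrt{\frac{131}{995} + \left(-14 + 100\right)} = 4608 + \sqrt{131 \cdot \frac{1}{995} + 86} = 4608 + \sqrt{\frac{131}{995} + 86} = 4608 + \sqrt{\frac{85701}{995}} = 4608 + \frac{7 \sqrt{1740255}}{995}$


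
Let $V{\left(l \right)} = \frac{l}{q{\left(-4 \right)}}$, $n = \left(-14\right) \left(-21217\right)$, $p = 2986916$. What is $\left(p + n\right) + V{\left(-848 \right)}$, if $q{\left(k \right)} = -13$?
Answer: $\frac{42692250}{13} \approx 3.284 \cdot 10^{6}$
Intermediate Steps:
$n = 297038$
$V{\left(l \right)} = - \frac{l}{13}$ ($V{\left(l \right)} = \frac{l}{-13} = l \left(- \frac{1}{13}\right) = - \frac{l}{13}$)
$\left(p + n\right) + V{\left(-848 \right)} = \left(2986916 + 297038\right) - - \frac{848}{13} = 3283954 + \frac{848}{13} = \frac{42692250}{13}$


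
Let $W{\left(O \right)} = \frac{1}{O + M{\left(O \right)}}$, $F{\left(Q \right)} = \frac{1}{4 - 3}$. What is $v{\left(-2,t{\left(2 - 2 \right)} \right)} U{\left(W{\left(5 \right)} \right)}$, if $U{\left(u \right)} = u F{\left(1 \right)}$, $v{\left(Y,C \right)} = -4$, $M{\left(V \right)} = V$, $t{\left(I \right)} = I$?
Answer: $- \frac{2}{5} \approx -0.4$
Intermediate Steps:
$F{\left(Q \right)} = 1$ ($F{\left(Q \right)} = 1^{-1} = 1$)
$W{\left(O \right)} = \frac{1}{2 O}$ ($W{\left(O \right)} = \frac{1}{O + O} = \frac{1}{2 O}$)
$U{\left(u \right)} = u$ ($U{\left(u \right)} = u 1 = u$)
$v{\left(-2,t{\left(2 - 2 \right)} \right)} U{\left(W{\left(5 \right)} \right)} = - 4 \frac{1}{2 \cdot 5} = - 4 \cdot \frac{1}{2} \cdot \frac{1}{5} = \left(-4\right) \frac{1}{10} = - \frac{2}{5}$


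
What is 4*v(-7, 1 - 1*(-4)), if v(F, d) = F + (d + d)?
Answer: 12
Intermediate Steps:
v(F, d) = F + 2*d
4*v(-7, 1 - 1*(-4)) = 4*(-7 + 2*(1 - 1*(-4))) = 4*(-7 + 2*(1 + 4)) = 4*(-7 + 2*5) = 4*(-7 + 10) = 4*3 = 12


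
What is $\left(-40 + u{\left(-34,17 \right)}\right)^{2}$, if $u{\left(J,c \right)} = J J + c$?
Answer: $1283689$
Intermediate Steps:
$u{\left(J,c \right)} = c + J^{2}$ ($u{\left(J,c \right)} = J^{2} + c = c + J^{2}$)
$\left(-40 + u{\left(-34,17 \right)}\right)^{2} = \left(-40 + \left(17 + \left(-34\right)^{2}\right)\right)^{2} = \left(-40 + \left(17 + 1156\right)\right)^{2} = \left(-40 + 1173\right)^{2} = 1133^{2} = 1283689$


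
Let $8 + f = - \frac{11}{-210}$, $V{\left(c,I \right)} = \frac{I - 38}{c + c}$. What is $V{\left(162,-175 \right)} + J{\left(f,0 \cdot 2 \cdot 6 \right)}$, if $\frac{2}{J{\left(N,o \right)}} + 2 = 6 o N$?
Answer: $- \frac{179}{108} \approx -1.6574$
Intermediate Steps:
$V{\left(c,I \right)} = \frac{-38 + I}{2 c}$
$f = - \frac{1669}{210}$ ($f = -8 - \frac{11}{-210} = -8 - - \frac{11}{210} = -8 + \frac{11}{210} = - \frac{1669}{210} \approx -7.9476$)
$J{\left(N,o \right)} = \frac{2}{-2 + 6 N o}$ ($J{\left(N,o \right)} = \frac{2}{-2 + 6 o N} = \frac{2}{-2 + 6 N o}$)
$V{\left(162,-175 \right)} + J{\left(f,0 \cdot 2 \cdot 6 \right)} = \frac{-38 - 175}{2 \cdot 162} + \frac{1}{-1 + 3 \left(- \frac{1669}{210}\right) 0 \cdot 2 \cdot 6} = \frac{1}{2} \cdot \frac{1}{162} \left(-213\right) + \frac{1}{-1 + 3 \left(- \frac{1669}{210}\right) 0 \cdot 6} = - \frac{71}{108} + \frac{1}{-1 + 3 \left(- \frac{1669}{210}\right) 0} = - \frac{71}{108} + \frac{1}{-1 + 0} = - \frac{71}{108} + \frac{1}{-1} = - \frac{71}{108} - 1 = - \frac{179}{108}$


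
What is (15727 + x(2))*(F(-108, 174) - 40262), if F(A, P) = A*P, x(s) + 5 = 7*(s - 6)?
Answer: -926793476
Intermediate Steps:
x(s) = -47 + 7*s (x(s) = -5 + 7*(s - 6) = -5 + 7*(-6 + s) = -5 + (-42 + 7*s) = -47 + 7*s)
(15727 + x(2))*(F(-108, 174) - 40262) = (15727 + (-47 + 7*2))*(-108*174 - 40262) = (15727 + (-47 + 14))*(-18792 - 40262) = (15727 - 33)*(-59054) = 15694*(-59054) = -926793476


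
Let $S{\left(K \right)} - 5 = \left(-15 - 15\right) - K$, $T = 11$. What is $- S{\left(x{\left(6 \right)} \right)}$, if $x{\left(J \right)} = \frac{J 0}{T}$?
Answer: $25$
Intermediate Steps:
$x{\left(J \right)} = 0$ ($x{\left(J \right)} = \frac{J 0}{11} = 0 \cdot \frac{1}{11} = 0$)
$S{\left(K \right)} = -25 - K$ ($S{\left(K \right)} = 5 - \left(30 + K\right) = -25 - K$)
$- S{\left(x{\left(6 \right)} \right)} = - (-25 - 0) = - (-25 + 0) = \left(-1\right) \left(-25\right) = 25$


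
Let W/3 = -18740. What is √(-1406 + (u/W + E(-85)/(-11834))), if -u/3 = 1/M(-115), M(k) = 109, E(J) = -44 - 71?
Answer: I*√51347302726620353996665/6043209610 ≈ 37.497*I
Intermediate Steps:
E(J) = -115
W = -56220 (W = 3*(-18740) = -56220)
u = -3/109 ≈ -0.027523
√(-1406 + (u/W + E(-85)/(-11834))) = √(-1406 + (-3/109/(-56220) - 115/(-11834))) = √(-1406 + (-3/109*(-1/56220) - 115*(-1/11834))) = √(-1406 + (1/2042660 + 115/11834)) = √(-1406 + 117458867/12086419220) = √(-16993387964453/12086419220) = I*√51347302726620353996665/6043209610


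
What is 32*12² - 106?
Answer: 4502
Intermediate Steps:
32*12² - 106 = 32*144 - 106 = 4608 - 106 = 4502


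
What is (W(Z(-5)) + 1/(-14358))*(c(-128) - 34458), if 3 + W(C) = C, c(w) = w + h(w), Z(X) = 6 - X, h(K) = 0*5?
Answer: -1986325859/7179 ≈ -2.7669e+5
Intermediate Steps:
h(K) = 0
c(w) = w (c(w) = w + 0 = w)
W(C) = -3 + C
(W(Z(-5)) + 1/(-14358))*(c(-128) - 34458) = ((-3 + (6 - 1*(-5))) + 1/(-14358))*(-128 - 34458) = ((-3 + (6 + 5)) - 1/14358)*(-34586) = ((-3 + 11) - 1/14358)*(-34586) = (8 - 1/14358)*(-34586) = (114863/14358)*(-34586) = -1986325859/7179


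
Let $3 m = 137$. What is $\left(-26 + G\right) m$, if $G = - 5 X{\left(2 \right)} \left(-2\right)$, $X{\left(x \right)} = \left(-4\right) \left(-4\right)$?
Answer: $\frac{18358}{3} \approx 6119.3$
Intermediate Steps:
$m = \frac{137}{3}$ ($m = \frac{1}{3} \cdot 137 = \frac{137}{3} \approx 45.667$)
$X{\left(x \right)} = 16$
$G = 160$ ($G = \left(-5\right) 16 \left(-2\right) = \left(-80\right) \left(-2\right) = 160$)
$\left(-26 + G\right) m = \left(-26 + 160\right) \frac{137}{3} = 134 \cdot \frac{137}{3} = \frac{18358}{3}$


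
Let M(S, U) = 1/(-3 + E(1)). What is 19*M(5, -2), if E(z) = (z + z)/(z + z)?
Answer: -19/2 ≈ -9.5000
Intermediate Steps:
E(z) = 1 (E(z) = (2*z)/((2*z)) = (2*z)*(1/(2*z)) = 1)
M(S, U) = -1/2 (M(S, U) = 1/(-3 + 1) = 1/(-2) = -1/2)
19*M(5, -2) = 19*(-1/2) = -19/2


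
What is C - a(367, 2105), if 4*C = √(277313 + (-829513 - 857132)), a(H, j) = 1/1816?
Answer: -1/1816 + I*√352333/2 ≈ -0.00055066 + 296.79*I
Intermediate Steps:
a(H, j) = 1/1816
C = I*√352333/2 (C = √(277313 + (-829513 - 857132))/4 = √(277313 - 1686645)/4 = √(-1409332)/4 = (2*I*√352333)/4 = I*√352333/2 ≈ 296.79*I)
C - a(367, 2105) = I*√352333/2 - 1*1/1816 = I*√352333/2 - 1/1816 = -1/1816 + I*√352333/2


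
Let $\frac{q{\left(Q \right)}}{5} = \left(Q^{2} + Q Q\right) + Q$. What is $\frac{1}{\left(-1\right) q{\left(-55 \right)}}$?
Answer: $- \frac{1}{29975} \approx -3.3361 \cdot 10^{-5}$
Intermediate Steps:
$q{\left(Q \right)} = 5 Q + 10 Q^{2}$ ($q{\left(Q \right)} = 5 \left(\left(Q^{2} + Q Q\right) + Q\right) = 5 \left(\left(Q^{2} + Q^{2}\right) + Q\right) = 5 \left(2 Q^{2} + Q\right) = 5 \left(Q + 2 Q^{2}\right) = 5 Q + 10 Q^{2}$)
$\frac{1}{\left(-1\right) q{\left(-55 \right)}} = \frac{1}{\left(-1\right) 5 \left(-55\right) \left(1 + 2 \left(-55\right)\right)} = \frac{1}{\left(-1\right) 5 \left(-55\right) \left(1 - 110\right)} = \frac{1}{\left(-1\right) 5 \left(-55\right) \left(-109\right)} = \frac{1}{\left(-1\right) 29975} = \frac{1}{-29975} = - \frac{1}{29975}$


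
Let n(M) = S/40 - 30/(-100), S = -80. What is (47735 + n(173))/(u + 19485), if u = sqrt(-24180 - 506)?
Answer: 1860166701/759379822 - 477333*I*sqrt(24686)/3796899110 ≈ 2.4496 - 0.019752*I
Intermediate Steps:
u = I*sqrt(24686) (u = sqrt(-24686) = I*sqrt(24686) ≈ 157.12*I)
n(M) = -17/10 (n(M) = -80/40 - 30/(-100) = -80*1/40 - 30*(-1/100) = -2 + 3/10 = -17/10)
(47735 + n(173))/(u + 19485) = (47735 - 17/10)/(I*sqrt(24686) + 19485) = 477333/(10*(19485 + I*sqrt(24686)))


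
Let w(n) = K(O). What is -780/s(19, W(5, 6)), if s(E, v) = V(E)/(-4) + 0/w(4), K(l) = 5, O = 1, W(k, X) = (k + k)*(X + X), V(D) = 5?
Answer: 624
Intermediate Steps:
W(k, X) = 4*X*k (W(k, X) = (2*k)*(2*X) = 4*X*k)
w(n) = 5
s(E, v) = -5/4 (s(E, v) = 5/(-4) + 0/5 = 5*(-¼) + 0*(⅕) = -5/4 + 0 = -5/4)
-780/s(19, W(5, 6)) = -780/(-5/4) = -780*(-⅘) = 624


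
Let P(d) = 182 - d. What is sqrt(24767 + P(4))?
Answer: sqrt(24945) ≈ 157.94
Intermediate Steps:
sqrt(24767 + P(4)) = sqrt(24767 + (182 - 1*4)) = sqrt(24767 + (182 - 4)) = sqrt(24767 + 178) = sqrt(24945)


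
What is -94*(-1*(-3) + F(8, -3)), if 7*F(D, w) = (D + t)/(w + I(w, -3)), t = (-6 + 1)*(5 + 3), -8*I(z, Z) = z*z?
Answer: -89206/231 ≈ -386.17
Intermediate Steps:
I(z, Z) = -z²/8 (I(z, Z) = -z*z/8 = -z²/8)
t = -40 (t = -5*8 = -40)
F(D, w) = (-40 + D)/(7*(w - w²/8)) (F(D, w) = ((D - 40)/(w - w²/8))/7 = ((-40 + D)/(w - w²/8))/7 = (-40 + D)/(7*(w - w²/8)))
-94*(-1*(-3) + F(8, -3)) = -94*(-1*(-3) + (8/7)*(40 - 1*8)/(-3*(-8 - 3))) = -94*(3 + (8/7)*(-⅓)*(40 - 8)/(-11)) = -94*(3 + (8/7)*(-⅓)*(-1/11)*32) = -94*(3 + 256/231) = -94*949/231 = -89206/231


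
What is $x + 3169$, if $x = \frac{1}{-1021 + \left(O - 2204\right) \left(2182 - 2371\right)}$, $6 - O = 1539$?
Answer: $\frac{2235006969}{705272} \approx 3169.0$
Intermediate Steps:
$O = -1533$ ($O = 6 - 1539 = -1533$)
$x = \frac{1}{705272}$ ($x = \frac{1}{-1021 + \left(-1533 - 2204\right) \left(2182 - 2371\right)} = \frac{1}{-1021 - -706293} = \frac{1}{-1021 + 706293} = \frac{1}{705272} \approx 1.4179 \cdot 10^{-6}$)
$x + 3169 = \frac{1}{705272} + 3169 = \frac{2235006969}{705272}$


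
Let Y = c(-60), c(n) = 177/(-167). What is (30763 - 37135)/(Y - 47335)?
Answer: 532062/3952561 ≈ 0.13461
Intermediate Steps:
c(n) = -177/167 (c(n) = 177*(-1/167) = -177/167)
Y = -177/167 ≈ -1.0599
(30763 - 37135)/(Y - 47335) = (30763 - 37135)/(-177/167 - 47335) = -6372/(-7905122/167) = -6372*(-167/7905122) = 532062/3952561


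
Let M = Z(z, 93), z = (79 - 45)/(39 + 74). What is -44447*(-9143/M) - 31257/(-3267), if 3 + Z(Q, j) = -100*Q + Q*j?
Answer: -16669254956578/209451 ≈ -7.9585e+7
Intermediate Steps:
z = 34/113 ≈ 0.30089
Z(Q, j) = -3 - 100*Q + Q*j (Z(Q, j) = -3 + (-100*Q + Q*j) = -3 - 100*Q + Q*j)
M = -577/113 (M = -3 - 100*34/113 + (34/113)*93 = -3 - 3400/113 + 3162/113 = -577/113 ≈ -5.1062)
-44447*(-9143/M) - 31257/(-3267) = -44447/((-577/113/(-9143))) - 31257/(-3267) = -44447/((-577/113*(-1/9143))) - 31257*(-1/3267) = -44447/577/1033159 + 3473/363 = -44447*1033159/577 + 3473/363 = -45920818073/577 + 3473/363 = -16669254956578/209451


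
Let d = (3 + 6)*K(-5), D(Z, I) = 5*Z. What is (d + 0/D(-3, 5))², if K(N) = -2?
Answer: 324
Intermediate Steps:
d = -18 (d = (3 + 6)*(-2) = 9*(-2) = -18)
(d + 0/D(-3, 5))² = (-18 + 0/((5*(-3))))² = (-18 + 0/(-15))² = (-18 + 0*(-1/15))² = (-18 + 0)² = (-18)² = 324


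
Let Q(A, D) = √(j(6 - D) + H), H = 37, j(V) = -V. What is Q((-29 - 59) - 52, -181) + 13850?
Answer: 13850 + 5*I*√6 ≈ 13850.0 + 12.247*I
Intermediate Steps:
Q(A, D) = √(31 + D) (Q(A, D) = √(-(6 - D) + 37) = √((-6 + D) + 37) = √(31 + D))
Q((-29 - 59) - 52, -181) + 13850 = √(31 - 181) + 13850 = √(-150) + 13850 = 5*I*√6 + 13850 = 13850 + 5*I*√6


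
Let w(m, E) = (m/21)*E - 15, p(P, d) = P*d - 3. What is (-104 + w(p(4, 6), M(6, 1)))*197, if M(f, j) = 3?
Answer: -22852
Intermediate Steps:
p(P, d) = -3 + P*d
w(m, E) = -15 + E*m/21 (w(m, E) = (m*(1/21))*E - 15 = (m/21)*E - 15 = E*m/21 - 15 = -15 + E*m/21)
(-104 + w(p(4, 6), M(6, 1)))*197 = (-104 + (-15 + (1/21)*3*(-3 + 4*6)))*197 = (-104 + (-15 + (1/21)*3*(-3 + 24)))*197 = (-104 + (-15 + (1/21)*3*21))*197 = (-104 + (-15 + 3))*197 = (-104 - 12)*197 = -116*197 = -22852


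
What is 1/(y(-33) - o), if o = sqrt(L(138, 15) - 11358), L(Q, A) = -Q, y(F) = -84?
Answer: I/(2*(sqrt(2874) - 42*I)) ≈ -0.0045278 + 0.0057794*I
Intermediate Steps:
o = 2*I*sqrt(2874) (o = sqrt(-1*138 - 11358) = sqrt(-138 - 11358) = sqrt(-11496) = 2*I*sqrt(2874) ≈ 107.22*I)
1/(y(-33) - o) = 1/(-84 - 2*I*sqrt(2874))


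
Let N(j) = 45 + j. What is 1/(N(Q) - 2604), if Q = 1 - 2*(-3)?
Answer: -1/2552 ≈ -0.00039185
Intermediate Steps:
Q = 7 (Q = 1 + 6 = 7)
1/(N(Q) - 2604) = 1/((45 + 7) - 2604) = 1/(52 - 2604) = 1/(-2552) = -1/2552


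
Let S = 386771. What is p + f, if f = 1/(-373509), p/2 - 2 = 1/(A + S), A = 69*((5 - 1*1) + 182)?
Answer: 597024603193/149256063945 ≈ 4.0000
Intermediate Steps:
A = 12834 (A = 69*((5 - 1) + 182) = 69*(4 + 182) = 69*186 = 12834)
p = 1598422/399605 (p = 4 + 2/(12834 + 386771) = 4 + 2/399605 = 1598422/399605 ≈ 4.0000)
f = -1/373509 ≈ -2.6773e-6
p + f = 1598422/399605 - 1/373509 = 597024603193/149256063945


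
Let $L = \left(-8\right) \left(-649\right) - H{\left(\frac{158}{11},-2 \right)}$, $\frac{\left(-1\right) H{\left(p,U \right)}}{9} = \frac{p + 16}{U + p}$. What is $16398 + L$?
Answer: $\frac{1469623}{68} \approx 21612.0$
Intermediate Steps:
$H{\left(p,U \right)} = - \frac{9 \left(16 + p\right)}{U + p}$ ($H{\left(p,U \right)} = - 9 \frac{p + 16}{U + p} = - 9 \frac{16 + p}{U + p} = - \frac{9 \left(16 + p\right)}{U + p}$)
$L = \frac{354559}{68}$ ($L = \left(-8\right) \left(-649\right) - \frac{9 \left(-16 - \frac{158}{11}\right)}{-2 + \frac{158}{11}} = 5192 - \frac{9 \left(-16 - 158 \cdot \frac{1}{11}\right)}{-2 + 158 \cdot \frac{1}{11}} = 5192 - \frac{9 \left(-16 - \frac{158}{11}\right)}{-2 + \frac{158}{11}} = 5192 - \frac{9 \left(-16 - \frac{158}{11}\right)}{\frac{136}{11}} = 5192 - 9 \cdot \frac{11}{136} \left(- \frac{334}{11}\right) = 5192 - - \frac{1503}{68} = 5192 + \frac{1503}{68} = \frac{354559}{68} \approx 5214.1$)
$16398 + L = 16398 + \frac{354559}{68} = \frac{1469623}{68}$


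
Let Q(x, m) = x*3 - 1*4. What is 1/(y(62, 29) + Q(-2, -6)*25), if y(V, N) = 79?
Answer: -1/171 ≈ -0.0058480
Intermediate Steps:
Q(x, m) = -4 + 3*x (Q(x, m) = 3*x - 4 = -4 + 3*x)
1/(y(62, 29) + Q(-2, -6)*25) = 1/(79 + (-4 + 3*(-2))*25) = 1/(79 + (-4 - 6)*25) = 1/(79 - 10*25) = 1/(79 - 250) = 1/(-171) = -1/171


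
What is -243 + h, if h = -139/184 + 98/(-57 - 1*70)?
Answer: -5714109/23368 ≈ -244.53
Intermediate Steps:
h = -35685/23368 (h = -139*1/184 + 98/(-57 - 70) = -139/184 + 98/(-127) = -139/184 + 98*(-1/127) = -139/184 - 98/127 = -35685/23368 ≈ -1.5271)
-243 + h = -243 - 35685/23368 = -5714109/23368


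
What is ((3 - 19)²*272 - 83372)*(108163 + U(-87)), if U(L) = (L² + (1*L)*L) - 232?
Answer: -1690968060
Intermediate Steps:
U(L) = -232 + 2*L² (U(L) = (L² + L*L) - 232 = (L² + L²) - 232 = 2*L² - 232 = -232 + 2*L²)
((3 - 19)²*272 - 83372)*(108163 + U(-87)) = ((3 - 19)²*272 - 83372)*(108163 + (-232 + 2*(-87)²)) = ((-16)²*272 - 83372)*(108163 + (-232 + 2*7569)) = (256*272 - 83372)*(108163 + (-232 + 15138)) = (69632 - 83372)*(108163 + 14906) = -13740*123069 = -1690968060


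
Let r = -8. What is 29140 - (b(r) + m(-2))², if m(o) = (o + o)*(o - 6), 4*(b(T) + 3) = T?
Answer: 28411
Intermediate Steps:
b(T) = -3 + T/4
m(o) = 2*o*(-6 + o) (m(o) = (2*o)*(-6 + o) = 2*o*(-6 + o))
29140 - (b(r) + m(-2))² = 29140 - ((-3 + (¼)*(-8)) + 2*(-2)*(-6 - 2))² = 29140 - ((-3 - 2) + 2*(-2)*(-8))² = 29140 - (-5 + 32)² = 29140 - 1*27² = 29140 - 1*729 = 29140 - 729 = 28411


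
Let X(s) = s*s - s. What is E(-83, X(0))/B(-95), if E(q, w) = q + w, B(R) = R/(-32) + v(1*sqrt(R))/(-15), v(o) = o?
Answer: -597600/22399 - 254976*I*sqrt(95)/425581 ≈ -26.68 - 5.8395*I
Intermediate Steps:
X(s) = s**2 - s
B(R) = -sqrt(R)/15 - R/32 (B(R) = R/(-32) + (1*sqrt(R))/(-15) = R*(-1/32) + sqrt(R)*(-1/15) = -R/32 - sqrt(R)/15 = -sqrt(R)/15 - R/32)
E(-83, X(0))/B(-95) = (-83 + 0*(-1 + 0))/(-I*sqrt(95)/15 - 1/32*(-95)) = (-83 + 0*(-1))/(-I*sqrt(95)/15 + 95/32) = (-83 + 0)/(-I*sqrt(95)/15 + 95/32) = -83/(95/32 - I*sqrt(95)/15)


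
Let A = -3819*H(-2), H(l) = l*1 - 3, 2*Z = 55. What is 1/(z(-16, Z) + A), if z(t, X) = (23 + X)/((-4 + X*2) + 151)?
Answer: 4/76381 ≈ 5.2369e-5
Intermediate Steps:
Z = 55/2 (Z = (½)*55 = 55/2 ≈ 27.500)
H(l) = -3 + l (H(l) = l - 3 = -3 + l)
z(t, X) = (23 + X)/(147 + 2*X) (z(t, X) = (23 + X)/((-4 + 2*X) + 151) = (23 + X)/(147 + 2*X))
A = 19095 (A = -3819*(-3 - 2) = -3819*(-5) = 19095)
1/(z(-16, Z) + A) = 1/((23 + 55/2)/(147 + 2*(55/2)) + 19095) = 1/((101/2)/(147 + 55) + 19095) = 1/((101/2)/202 + 19095) = 1/((1/202)*(101/2) + 19095) = 1/(¼ + 19095) = 1/(76381/4) = 4/76381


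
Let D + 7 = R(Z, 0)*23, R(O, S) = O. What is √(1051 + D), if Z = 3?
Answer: √1113 ≈ 33.362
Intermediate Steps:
D = 62 (D = -7 + 3*23 = -7 + 69 = 62)
√(1051 + D) = √(1051 + 62) = √1113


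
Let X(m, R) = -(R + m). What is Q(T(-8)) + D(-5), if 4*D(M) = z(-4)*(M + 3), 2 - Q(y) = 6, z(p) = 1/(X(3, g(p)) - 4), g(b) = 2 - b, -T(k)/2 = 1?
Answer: -103/26 ≈ -3.9615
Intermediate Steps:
T(k) = -2 (T(k) = -2*1 = -2)
X(m, R) = -R - m
z(p) = 1/(-9 + p) (z(p) = 1/((-(2 - p) - 1*3) - 4) = 1/(((-2 + p) - 3) - 4) = 1/((-5 + p) - 4) = 1/(-9 + p))
Q(y) = -4 (Q(y) = 2 - 1*6 = 2 - 6 = -4)
D(M) = -3/52 - M/52 (D(M) = ((M + 3)/(-9 - 4))/4 = ((3 + M)/(-13))/4 = (-(3 + M)/13)/4 = (-3/13 - M/13)/4 = -3/52 - M/52)
Q(T(-8)) + D(-5) = -4 + (-3/52 - 1/52*(-5)) = -4 + (-3/52 + 5/52) = -4 + 1/26 = -103/26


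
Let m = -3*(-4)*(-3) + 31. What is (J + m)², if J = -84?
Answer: 7921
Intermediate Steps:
m = -5 (m = 12*(-3) + 31 = -36 + 31 = -5)
(J + m)² = (-84 - 5)² = (-89)² = 7921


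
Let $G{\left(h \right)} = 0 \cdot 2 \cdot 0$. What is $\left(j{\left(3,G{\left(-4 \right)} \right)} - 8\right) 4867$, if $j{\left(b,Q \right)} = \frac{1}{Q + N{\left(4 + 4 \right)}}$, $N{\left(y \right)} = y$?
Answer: $- \frac{306621}{8} \approx -38328.0$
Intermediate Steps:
$G{\left(h \right)} = 0$ ($G{\left(h \right)} = 0 \cdot 0 = 0$)
$j{\left(b,Q \right)} = \frac{1}{8 + Q}$ ($j{\left(b,Q \right)} = \frac{1}{Q + \left(4 + 4\right)} = \frac{1}{Q + 8} = \frac{1}{8 + Q}$)
$\left(j{\left(3,G{\left(-4 \right)} \right)} - 8\right) 4867 = \left(\frac{1}{8 + 0} - 8\right) 4867 = \left(\frac{1}{8} - 8\right) 4867 = \left(- \frac{63}{8}\right) 4867 = - \frac{306621}{8}$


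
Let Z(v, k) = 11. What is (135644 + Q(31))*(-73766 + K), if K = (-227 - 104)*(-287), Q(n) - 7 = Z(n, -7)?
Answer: 2880239922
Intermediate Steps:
Q(n) = 18 (Q(n) = 7 + 11 = 18)
K = 94997 (K = -331*(-287) = 94997)
(135644 + Q(31))*(-73766 + K) = (135644 + 18)*(-73766 + 94997) = 135662*21231 = 2880239922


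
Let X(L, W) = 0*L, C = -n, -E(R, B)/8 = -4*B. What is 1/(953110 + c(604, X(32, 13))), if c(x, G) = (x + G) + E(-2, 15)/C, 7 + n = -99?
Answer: 53/50547082 ≈ 1.0485e-6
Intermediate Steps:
n = -106 (n = -7 - 99 = -106)
E(R, B) = 32*B (E(R, B) = -(-32)*B = 32*B)
C = 106 (C = -1*(-106) = 106)
X(L, W) = 0
c(x, G) = 240/53 + G + x (c(x, G) = (x + G) + (32*15)/106 = (G + x) + 480*(1/106) = (G + x) + 240/53 = 240/53 + G + x)
1/(953110 + c(604, X(32, 13))) = 1/(953110 + (240/53 + 0 + 604)) = 1/(953110 + 32252/53) = 1/(50547082/53) = 53/50547082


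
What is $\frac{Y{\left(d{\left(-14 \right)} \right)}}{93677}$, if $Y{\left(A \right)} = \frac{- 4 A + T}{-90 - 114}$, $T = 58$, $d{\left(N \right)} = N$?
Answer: $- \frac{19}{3185018} \approx -5.9654 \cdot 10^{-6}$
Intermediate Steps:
$Y{\left(A \right)} = - \frac{29}{102} + \frac{A}{51}$ ($Y{\left(A \right)} = \frac{- 4 A + 58}{-90 - 114} = \frac{58 - 4 A}{-204} = \left(58 - 4 A\right) \left(- \frac{1}{204}\right) = - \frac{29}{102} + \frac{A}{51}$)
$\frac{Y{\left(d{\left(-14 \right)} \right)}}{93677} = \frac{- \frac{29}{102} + \frac{1}{51} \left(-14\right)}{93677} = \left(- \frac{29}{102} - \frac{14}{51}\right) \frac{1}{93677} = \left(- \frac{19}{34}\right) \frac{1}{93677} = - \frac{19}{3185018}$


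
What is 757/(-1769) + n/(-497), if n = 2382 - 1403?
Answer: -2108080/879193 ≈ -2.3977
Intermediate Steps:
n = 979
757/(-1769) + n/(-497) = 757/(-1769) + 979/(-497) = 757*(-1/1769) + 979*(-1/497) = -757/1769 - 979/497 = -2108080/879193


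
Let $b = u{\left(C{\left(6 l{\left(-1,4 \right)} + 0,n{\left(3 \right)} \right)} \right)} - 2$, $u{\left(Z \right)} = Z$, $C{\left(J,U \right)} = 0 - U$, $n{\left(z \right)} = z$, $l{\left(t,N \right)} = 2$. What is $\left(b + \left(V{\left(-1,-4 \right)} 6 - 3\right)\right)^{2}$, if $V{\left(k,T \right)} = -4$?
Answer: $1024$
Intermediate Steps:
$C{\left(J,U \right)} = - U$
$b = -5$ ($b = \left(-1\right) 3 - 2 = -3 - 2 = -5$)
$\left(b + \left(V{\left(-1,-4 \right)} 6 - 3\right)\right)^{2} = \left(-5 - 27\right)^{2} = \left(-32\right)^{2} = 1024$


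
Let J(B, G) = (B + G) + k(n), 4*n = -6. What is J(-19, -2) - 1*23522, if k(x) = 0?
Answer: -23543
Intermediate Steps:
n = -3/2 (n = (¼)*(-6) = -3/2 ≈ -1.5000)
J(B, G) = B + G (J(B, G) = (B + G) + 0 = B + G)
J(-19, -2) - 1*23522 = (-19 - 2) - 1*23522 = -21 - 23522 = -23543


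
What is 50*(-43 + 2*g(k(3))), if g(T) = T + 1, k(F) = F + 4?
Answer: -1350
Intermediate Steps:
k(F) = 4 + F
g(T) = 1 + T
50*(-43 + 2*g(k(3))) = 50*(-43 + 2*(1 + (4 + 3))) = 50*(-43 + 2*(1 + 7)) = 50*(-43 + 2*8) = 50*(-43 + 16) = 50*(-27) = -1350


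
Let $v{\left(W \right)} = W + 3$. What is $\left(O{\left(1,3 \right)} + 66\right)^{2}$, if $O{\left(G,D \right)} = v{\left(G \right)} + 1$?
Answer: $5041$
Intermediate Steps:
$v{\left(W \right)} = 3 + W$
$O{\left(G,D \right)} = 4 + G$ ($O{\left(G,D \right)} = \left(3 + G\right) + 1 = 4 + G$)
$\left(O{\left(1,3 \right)} + 66\right)^{2} = \left(\left(4 + 1\right) + 66\right)^{2} = \left(5 + 66\right)^{2} = 71^{2} = 5041$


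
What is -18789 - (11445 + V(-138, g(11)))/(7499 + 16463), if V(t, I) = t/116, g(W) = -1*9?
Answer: -26113540785/1389796 ≈ -18789.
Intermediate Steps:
g(W) = -9
V(t, I) = t/116 (V(t, I) = t*(1/116) = t/116)
-18789 - (11445 + V(-138, g(11)))/(7499 + 16463) = -18789 - (11445 + (1/116)*(-138))/(7499 + 16463) = -18789 - (11445 - 69/58)/23962 = -18789 - 663741/(58*23962) = -18789 - 1*663741/1389796 = -18789 - 663741/1389796 = -26113540785/1389796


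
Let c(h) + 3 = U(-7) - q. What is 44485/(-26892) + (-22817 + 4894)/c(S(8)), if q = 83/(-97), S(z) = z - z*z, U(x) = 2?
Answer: 23375976431/188244 ≈ 1.2418e+5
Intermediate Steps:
S(z) = z - z²
q = -83/97 (q = 83*(-1/97) = -83/97 ≈ -0.85567)
c(h) = -14/97 (c(h) = -3 + (2 - 1*(-83/97)) = -3 + (2 + 83/97) = -3 + 277/97 = -14/97)
44485/(-26892) + (-22817 + 4894)/c(S(8)) = 44485/(-26892) + (-22817 + 4894)/(-14/97) = 44485*(-1/26892) - 17923*(-97/14) = -44485/26892 + 1738531/14 = 23375976431/188244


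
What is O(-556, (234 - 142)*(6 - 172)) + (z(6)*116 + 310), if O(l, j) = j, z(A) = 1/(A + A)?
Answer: -44857/3 ≈ -14952.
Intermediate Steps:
z(A) = 1/(2*A)
O(-556, (234 - 142)*(6 - 172)) + (z(6)*116 + 310) = (234 - 142)*(6 - 172) + (((1/2)/6)*116 + 310) = 92*(-166) + (((1/2)*(1/6))*116 + 310) = -15272 + ((1/12)*116 + 310) = -15272 + (29/3 + 310) = -15272 + 959/3 = -44857/3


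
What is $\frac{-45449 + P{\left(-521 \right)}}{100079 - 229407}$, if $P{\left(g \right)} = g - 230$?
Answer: $\frac{5775}{16166} \approx 0.35723$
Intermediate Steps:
$P{\left(g \right)} = -230 + g$
$\frac{-45449 + P{\left(-521 \right)}}{100079 - 229407} = \frac{-45449 - 751}{100079 - 229407} = \frac{-45449 - 751}{-129328} = \left(-46200\right) \left(- \frac{1}{129328}\right) = \frac{5775}{16166}$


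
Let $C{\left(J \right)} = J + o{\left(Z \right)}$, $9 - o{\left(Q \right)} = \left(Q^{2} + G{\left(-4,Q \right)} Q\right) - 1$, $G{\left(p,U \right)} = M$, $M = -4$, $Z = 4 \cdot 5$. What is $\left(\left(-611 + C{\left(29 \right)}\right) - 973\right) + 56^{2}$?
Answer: $1271$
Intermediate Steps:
$Z = 20$
$G{\left(p,U \right)} = -4$
$o{\left(Q \right)} = 10 - Q^{2} + 4 Q$ ($o{\left(Q \right)} = 9 - \left(\left(Q^{2} - 4 Q\right) - 1\right) = 9 - \left(-1 + Q^{2} - 4 Q\right) = 9 + \left(1 - Q^{2} + 4 Q\right) = 10 - Q^{2} + 4 Q$)
$C{\left(J \right)} = -310 + J$ ($C{\left(J \right)} = J + \left(10 - 20^{2} + 4 \cdot 20\right) = J + \left(10 - 400 + 80\right) = J - 310 = -310 + J$)
$\left(\left(-611 + C{\left(29 \right)}\right) - 973\right) + 56^{2} = \left(\left(-611 + \left(-310 + 29\right)\right) - 973\right) + 56^{2} = \left(\left(-611 - 281\right) - 973\right) + 3136 = \left(-892 - 973\right) + 3136 = -1865 + 3136 = 1271$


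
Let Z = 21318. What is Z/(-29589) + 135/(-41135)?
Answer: -58727363/81142901 ≈ -0.72375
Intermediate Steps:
Z/(-29589) + 135/(-41135) = 21318/(-29589) + 135/(-41135) = 21318*(-1/29589) + 135*(-1/41135) = -7106/9863 - 27/8227 = -58727363/81142901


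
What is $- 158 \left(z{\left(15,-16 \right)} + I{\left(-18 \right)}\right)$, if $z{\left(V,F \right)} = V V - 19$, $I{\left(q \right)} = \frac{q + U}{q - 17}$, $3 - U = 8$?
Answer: $- \frac{1142814}{35} \approx -32652.0$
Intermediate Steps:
$U = -5$ ($U = 3 - 8 = -5$)
$I{\left(q \right)} = \frac{-5 + q}{-17 + q}$ ($I{\left(q \right)} = \frac{q - 5}{q - 17} = \frac{-5 + q}{-17 + q}$)
$z{\left(V,F \right)} = -19 + V^{2}$ ($z{\left(V,F \right)} = V^{2} - 19 = -19 + V^{2}$)
$- 158 \left(z{\left(15,-16 \right)} + I{\left(-18 \right)}\right) = - 158 \left(\left(-19 + 15^{2}\right) + \frac{-5 - 18}{-17 - 18}\right) = - 158 \left(\left(-19 + 225\right) + \frac{1}{-35} \left(-23\right)\right) = - 158 \left(206 - - \frac{23}{35}\right) = - 158 \left(206 + \frac{23}{35}\right) = \left(-158\right) \frac{7233}{35} = - \frac{1142814}{35}$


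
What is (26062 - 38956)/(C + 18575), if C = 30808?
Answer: -4298/16461 ≈ -0.26110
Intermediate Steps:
(26062 - 38956)/(C + 18575) = (26062 - 38956)/(30808 + 18575) = -12894/49383 = -12894*1/49383 = -4298/16461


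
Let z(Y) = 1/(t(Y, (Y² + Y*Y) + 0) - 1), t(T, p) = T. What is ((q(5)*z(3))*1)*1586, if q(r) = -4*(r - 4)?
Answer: -3172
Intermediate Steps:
z(Y) = 1/(-1 + Y) (z(Y) = 1/(Y - 1) = 1/(-1 + Y))
q(r) = 16 - 4*r (q(r) = -4*(-4 + r) = 16 - 4*r)
((q(5)*z(3))*1)*1586 = (((16 - 4*5)/(-1 + 3))*1)*1586 = (((16 - 20)/2)*1)*1586 = (-4*½*1)*1586 = -2*1*1586 = -2*1586 = -3172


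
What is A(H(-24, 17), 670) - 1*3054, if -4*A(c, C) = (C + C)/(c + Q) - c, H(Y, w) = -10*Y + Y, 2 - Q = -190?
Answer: -1224335/408 ≈ -3000.8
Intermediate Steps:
Q = 192 (Q = 2 - 1*(-190) = 2 + 190 = 192)
H(Y, w) = -9*Y
A(c, C) = c/4 - C/(2*(192 + c)) (A(c, C) = -((C + C)/(c + 192) - c)/4 = -((2*C)/(192 + c) - c)/4 = -(2*C/(192 + c) - c)/4 = -(-c + 2*C/(192 + c))/4 = c/4 - C/(2*(192 + c)))
A(H(-24, 17), 670) - 1*3054 = ((-9*(-24))² - 2*670 + 192*(-9*(-24)))/(4*(192 - 9*(-24))) - 1*3054 = (216² - 1340 + 192*216)/(4*(192 + 216)) - 3054 = (¼)*(46656 - 1340 + 41472)/408 - 3054 = (¼)*(1/408)*86788 - 3054 = 21697/408 - 3054 = -1224335/408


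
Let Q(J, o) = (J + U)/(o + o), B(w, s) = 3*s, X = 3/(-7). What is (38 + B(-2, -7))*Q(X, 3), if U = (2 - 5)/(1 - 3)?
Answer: 85/28 ≈ 3.0357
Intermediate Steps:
U = 3/2 (U = -3/(-2) = -3*(-1/2) = 3/2 ≈ 1.5000)
X = -3/7 (X = 3*(-1/7) = -3/7 ≈ -0.42857)
Q(J, o) = (3/2 + J)/(2*o) (Q(J, o) = (J + 3/2)/(o + o) = (3/2 + J)/((2*o)) = (3/2 + J)*(1/(2*o)) = (3/2 + J)/(2*o))
(38 + B(-2, -7))*Q(X, 3) = (38 + 3*(-7))*((1/4)*(3 + 2*(-3/7))/3) = (38 - 21)*((1/4)*(1/3)*(3 - 6/7)) = 17*((1/4)*(1/3)*(15/7)) = 17*(5/28) = 85/28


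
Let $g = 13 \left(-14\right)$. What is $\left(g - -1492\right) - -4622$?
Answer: $5932$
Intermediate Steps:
$g = -182$
$\left(g - -1492\right) - -4622 = \left(-182 - -1492\right) - -4622 = \left(-182 + 1492\right) + 4622 = 1310 + 4622 = 5932$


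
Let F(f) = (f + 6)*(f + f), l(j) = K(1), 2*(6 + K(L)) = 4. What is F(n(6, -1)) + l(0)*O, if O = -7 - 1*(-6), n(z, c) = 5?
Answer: 114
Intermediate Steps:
K(L) = -4 (K(L) = -6 + (½)*4 = -6 + 2 = -4)
l(j) = -4
F(f) = 2*f*(6 + f) (F(f) = (6 + f)*(2*f) = 2*f*(6 + f))
O = -1 (O = -7 + 6 = -1)
F(n(6, -1)) + l(0)*O = 2*5*(6 + 5) - 4*(-1) = 2*5*11 + 4 = 110 + 4 = 114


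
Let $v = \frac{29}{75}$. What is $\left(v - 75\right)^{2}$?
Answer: $\frac{31315216}{5625} \approx 5567.1$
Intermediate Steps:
$v = \frac{29}{75}$ ($v = 29 \cdot \frac{1}{75} = \frac{29}{75} \approx 0.38667$)
$\left(v - 75\right)^{2} = \left(\frac{29}{75} - 75\right)^{2} = \left(- \frac{5596}{75}\right)^{2} = \frac{31315216}{5625}$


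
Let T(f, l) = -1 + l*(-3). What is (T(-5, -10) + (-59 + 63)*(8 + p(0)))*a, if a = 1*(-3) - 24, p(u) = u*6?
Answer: -1647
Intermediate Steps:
p(u) = 6*u
T(f, l) = -1 - 3*l
a = -27 (a = -3 - 24 = -27)
(T(-5, -10) + (-59 + 63)*(8 + p(0)))*a = ((-1 - 3*(-10)) + (-59 + 63)*(8 + 6*0))*(-27) = ((-1 + 30) + 4*(8 + 0))*(-27) = (29 + 4*8)*(-27) = (29 + 32)*(-27) = 61*(-27) = -1647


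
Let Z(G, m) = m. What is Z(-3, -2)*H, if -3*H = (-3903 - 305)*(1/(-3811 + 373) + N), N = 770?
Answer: -11139665872/5157 ≈ -2.1601e+6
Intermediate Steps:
H = 5569832936/5157 (H = -(-3903 - 305)*(1/(-3811 + 373) + 770)/3 = -(-4208)*(1/(-3438) + 770)/3 = -(-4208)*(-1/3438 + 770)/3 = -(-4208)*2647259/(3*3438) = -1/3*(-5569832936/1719) = 5569832936/5157 ≈ 1.0801e+6)
Z(-3, -2)*H = -2*5569832936/5157 = -11139665872/5157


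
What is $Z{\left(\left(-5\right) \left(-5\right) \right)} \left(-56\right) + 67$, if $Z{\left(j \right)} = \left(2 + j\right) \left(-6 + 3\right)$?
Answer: $4603$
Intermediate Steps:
$Z{\left(j \right)} = -6 - 3 j$ ($Z{\left(j \right)} = \left(2 + j\right) \left(-3\right) = -6 - 3 j$)
$Z{\left(\left(-5\right) \left(-5\right) \right)} \left(-56\right) + 67 = \left(-6 - 3 \left(\left(-5\right) \left(-5\right)\right)\right) \left(-56\right) + 67 = \left(-6 - 75\right) \left(-56\right) + 67 = \left(-81\right) \left(-56\right) + 67 = 4536 + 67 = 4603$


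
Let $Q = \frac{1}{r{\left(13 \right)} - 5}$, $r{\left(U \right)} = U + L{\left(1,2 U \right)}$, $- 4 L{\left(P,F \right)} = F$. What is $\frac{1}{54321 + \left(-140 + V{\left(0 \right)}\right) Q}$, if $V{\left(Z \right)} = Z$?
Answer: $\frac{3}{162683} \approx 1.8441 \cdot 10^{-5}$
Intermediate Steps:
$L{\left(P,F \right)} = - \frac{F}{4}$
$r{\left(U \right)} = \frac{U}{2}$ ($r{\left(U \right)} = U - \frac{2 U}{4} = U - \frac{U}{2} = \frac{U}{2}$)
$Q = \frac{2}{3}$ ($Q = \frac{1}{\frac{1}{2} \cdot 13 - 5} = \frac{1}{\frac{13}{2} + \left(-10 + 5\right)} = \frac{1}{\frac{13}{2} - 5} = \frac{1}{\frac{3}{2}} = \frac{2}{3} \approx 0.66667$)
$\frac{1}{54321 + \left(-140 + V{\left(0 \right)}\right) Q} = \frac{1}{54321 + \left(-140 + 0\right) \frac{2}{3}} = \frac{1}{54321 - \frac{280}{3}} = \frac{1}{\frac{162683}{3}} = \frac{3}{162683}$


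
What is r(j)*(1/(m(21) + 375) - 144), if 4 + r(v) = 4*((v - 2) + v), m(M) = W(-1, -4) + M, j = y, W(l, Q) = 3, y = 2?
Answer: -229820/399 ≈ -575.99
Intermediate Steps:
j = 2
m(M) = 3 + M
r(v) = -12 + 8*v (r(v) = -4 + 4*((v - 2) + v) = -4 + 4*((-2 + v) + v) = -4 + 4*(-2 + 2*v) = -4 + (-8 + 8*v) = -12 + 8*v)
r(j)*(1/(m(21) + 375) - 144) = (-12 + 8*2)*(1/((3 + 21) + 375) - 144) = (-12 + 16)*(1/(24 + 375) - 144) = 4*(1/399 - 144) = 4*(-57455/399) = -229820/399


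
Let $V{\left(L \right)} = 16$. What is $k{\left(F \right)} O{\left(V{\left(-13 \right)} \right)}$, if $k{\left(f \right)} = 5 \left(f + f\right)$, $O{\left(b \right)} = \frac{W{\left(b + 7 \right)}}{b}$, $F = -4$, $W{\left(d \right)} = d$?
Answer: $- \frac{115}{2} \approx -57.5$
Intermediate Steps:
$O{\left(b \right)} = \frac{7 + b}{b}$ ($O{\left(b \right)} = \frac{b + 7}{b} = \frac{7 + b}{b}$)
$k{\left(f \right)} = 10 f$ ($k{\left(f \right)} = 5 \cdot 2 f = 10 f$)
$k{\left(F \right)} O{\left(V{\left(-13 \right)} \right)} = 10 \left(-4\right) \frac{7 + 16}{16} = - 40 \cdot \frac{1}{16} \cdot 23 = \left(-40\right) \frac{23}{16} = - \frac{115}{2}$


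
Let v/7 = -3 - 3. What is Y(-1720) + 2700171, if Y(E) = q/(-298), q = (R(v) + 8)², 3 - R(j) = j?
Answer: 804648149/298 ≈ 2.7002e+6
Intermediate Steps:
v = -42 (v = 7*(-3 - 3) = 7*(-6) = -42)
R(j) = 3 - j
q = 2809 (q = ((3 - 1*(-42)) + 8)² = ((3 + 42) + 8)² = (45 + 8)² = 53² = 2809)
Y(E) = -2809/298 (Y(E) = 2809/(-298) = 2809*(-1/298) = -2809/298)
Y(-1720) + 2700171 = -2809/298 + 2700171 = 804648149/298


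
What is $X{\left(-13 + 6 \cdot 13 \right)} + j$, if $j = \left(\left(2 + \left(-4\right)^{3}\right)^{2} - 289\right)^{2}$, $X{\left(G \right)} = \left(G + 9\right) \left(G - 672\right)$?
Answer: $12593107$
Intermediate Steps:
$X{\left(G \right)} = \left(-672 + G\right) \left(9 + G\right)$ ($X{\left(G \right)} = \left(9 + G\right) \left(-672 + G\right) = \left(-672 + G\right) \left(9 + G\right)$)
$j = 12638025$ ($j = \left(\left(2 - 64\right)^{2} - 289\right)^{2} = \left(\left(-62\right)^{2} - 289\right)^{2} = \left(3844 - 289\right)^{2} = 3555^{2} = 12638025$)
$X{\left(-13 + 6 \cdot 13 \right)} + j = \left(-6048 + \left(-13 + 6 \cdot 13\right)^{2} - 663 \left(-13 + 6 \cdot 13\right)\right) + 12638025 = \left(-6048 + \left(-13 + 78\right)^{2} - 663 \left(-13 + 78\right)\right) + 12638025 = \left(-6048 + 65^{2} - 43095\right) + 12638025 = \left(-6048 + 4225 - 43095\right) + 12638025 = -44918 + 12638025 = 12593107$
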